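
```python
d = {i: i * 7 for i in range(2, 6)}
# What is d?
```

{2: 14, 3: 21, 4: 28, 5: 35}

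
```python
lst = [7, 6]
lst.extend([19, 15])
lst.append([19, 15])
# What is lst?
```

After line 1: lst = [7, 6]
After line 2 (extend unpacks [19, 15]): lst = [7, 6, 19, 15]
After line 3 (append adds [19, 15] as single element): lst = [7, 6, 19, 15, [19, 15]]

[7, 6, 19, 15, [19, 15]]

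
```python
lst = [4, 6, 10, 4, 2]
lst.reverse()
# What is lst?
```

[2, 4, 10, 6, 4]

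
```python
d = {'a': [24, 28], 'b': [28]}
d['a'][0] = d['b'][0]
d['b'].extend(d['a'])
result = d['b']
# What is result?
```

After line 1: d = {'a': [24, 28], 'b': [28]}
After line 2 (a[0] = b[0] = 28): d = {'a': [28, 28], 'b': [28]}
After line 3 (b.extend(a) appends [28, 28]): d = {'a': [28, 28], 'b': [28, 28, 28]}
After line 4: result = d['b'] = [28, 28, 28]

[28, 28, 28]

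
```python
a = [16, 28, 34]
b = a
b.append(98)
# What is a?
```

After line 1: a = [16, 28, 34]
After line 2 (b = a is an alias, same object): a = [16, 28, 34], b = [16, 28, 34]
After line 3 (b.append mutates the shared list): a = [16, 28, 34, 98], b = [16, 28, 34, 98]

[16, 28, 34, 98]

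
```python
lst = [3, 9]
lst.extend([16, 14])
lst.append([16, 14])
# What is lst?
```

After line 1: lst = [3, 9]
After line 2 (extend unpacks [16, 14]): lst = [3, 9, 16, 14]
After line 3 (append adds [16, 14] as single element): lst = [3, 9, 16, 14, [16, 14]]

[3, 9, 16, 14, [16, 14]]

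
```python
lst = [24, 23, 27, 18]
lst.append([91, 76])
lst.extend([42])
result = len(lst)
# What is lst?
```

After line 1: lst = [24, 23, 27, 18]
After line 2 (append adds [91, 76] as single element): lst = [24, 23, 27, 18, [91, 76]]
After line 3 (extend unpacks [42], adds 42): lst = [24, 23, 27, 18, [91, 76], 42]
After line 4: result = len(lst) = 6

[24, 23, 27, 18, [91, 76], 42]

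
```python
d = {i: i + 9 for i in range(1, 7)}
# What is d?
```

{1: 10, 2: 11, 3: 12, 4: 13, 5: 14, 6: 15}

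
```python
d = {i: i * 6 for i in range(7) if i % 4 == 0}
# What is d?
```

{0: 0, 4: 24}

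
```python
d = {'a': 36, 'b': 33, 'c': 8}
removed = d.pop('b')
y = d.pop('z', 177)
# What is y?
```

After line 1: d = {'a': 36, 'b': 33, 'c': 8}
After line 2 (pop 'b' returns 33): d = {'a': 36, 'c': 8}, removed = 33
After line 3 (pop 'z' missing, returns default 177): d = {'a': 36, 'c': 8}, y = 177

177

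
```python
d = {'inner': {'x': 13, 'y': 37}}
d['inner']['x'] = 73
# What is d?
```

After line 1: d = {'inner': {'x': 13, 'y': 37}}
After line 2 (inner x overwritten): d = {'inner': {'x': 73, 'y': 37}}

{'inner': {'x': 73, 'y': 37}}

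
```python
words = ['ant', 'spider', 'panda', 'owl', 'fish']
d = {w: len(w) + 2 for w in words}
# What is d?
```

{'ant': 5, 'spider': 8, 'panda': 7, 'owl': 5, 'fish': 6}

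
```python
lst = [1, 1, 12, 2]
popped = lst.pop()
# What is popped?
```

2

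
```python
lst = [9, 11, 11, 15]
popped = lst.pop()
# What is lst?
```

[9, 11, 11]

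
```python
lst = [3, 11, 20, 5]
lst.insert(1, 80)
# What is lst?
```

[3, 80, 11, 20, 5]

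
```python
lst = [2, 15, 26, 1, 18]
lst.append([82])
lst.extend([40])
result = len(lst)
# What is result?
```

After line 1: lst = [2, 15, 26, 1, 18]
After line 2 (append adds [82] as single element): lst = [2, 15, 26, 1, 18, [82]]
After line 3 (extend unpacks [40], adds 40): lst = [2, 15, 26, 1, 18, [82], 40]
After line 4: result = len(lst) = 7

7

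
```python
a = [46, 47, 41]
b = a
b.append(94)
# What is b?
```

After line 1: a = [46, 47, 41]
After line 2 (b = a is an alias, same object): a = [46, 47, 41], b = [46, 47, 41]
After line 3 (b.append mutates the shared list): a = [46, 47, 41, 94], b = [46, 47, 41, 94]

[46, 47, 41, 94]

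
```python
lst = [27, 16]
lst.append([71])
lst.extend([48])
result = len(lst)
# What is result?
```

After line 1: lst = [27, 16]
After line 2 (append adds [71] as single element): lst = [27, 16, [71]]
After line 3 (extend unpacks [48], adds 48): lst = [27, 16, [71], 48]
After line 4: result = len(lst) = 4

4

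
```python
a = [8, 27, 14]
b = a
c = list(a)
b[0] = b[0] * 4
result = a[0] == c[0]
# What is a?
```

After line 1: a = [8, 27, 14]
After line 2 (b = a, alias): a = [8, 27, 14], b = [8, 27, 14]
After line 3 (c = list(a) is a copy, new object): c = [8, 27, 14]
After line 4 (b[0] = 8 * 4 = 32; mutates shared a/b): a = b = [32, 27, 14], c = [8, 27, 14]
After line 5 (a[0] = 32, c[0] = 8; result = False)

[32, 27, 14]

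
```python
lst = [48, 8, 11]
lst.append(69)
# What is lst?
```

[48, 8, 11, 69]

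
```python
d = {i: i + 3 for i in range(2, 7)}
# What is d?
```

{2: 5, 3: 6, 4: 7, 5: 8, 6: 9}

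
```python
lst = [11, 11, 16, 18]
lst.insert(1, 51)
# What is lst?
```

[11, 51, 11, 16, 18]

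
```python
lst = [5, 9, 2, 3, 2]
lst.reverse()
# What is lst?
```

[2, 3, 2, 9, 5]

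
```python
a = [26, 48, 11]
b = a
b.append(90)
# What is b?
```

After line 1: a = [26, 48, 11]
After line 2 (b = a is an alias, same object): a = [26, 48, 11], b = [26, 48, 11]
After line 3 (b.append mutates the shared list): a = [26, 48, 11, 90], b = [26, 48, 11, 90]

[26, 48, 11, 90]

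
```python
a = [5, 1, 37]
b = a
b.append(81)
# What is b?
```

After line 1: a = [5, 1, 37]
After line 2 (b = a is an alias, same object): a = [5, 1, 37], b = [5, 1, 37]
After line 3 (b.append mutates the shared list): a = [5, 1, 37, 81], b = [5, 1, 37, 81]

[5, 1, 37, 81]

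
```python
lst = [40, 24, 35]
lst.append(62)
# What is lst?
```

[40, 24, 35, 62]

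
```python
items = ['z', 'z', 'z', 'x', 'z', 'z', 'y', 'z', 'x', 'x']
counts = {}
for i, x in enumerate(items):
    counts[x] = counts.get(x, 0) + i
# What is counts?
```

Initial: counts = {}, items = ['z', 'z', 'z', 'x', 'z', 'z', 'y', 'z', 'x', 'x']
i=0, x='z': counts = {'z': 0}
i=1, x='z': counts = {'z': 1}
i=2, x='z': counts = {'z': 3}
i=3, x='x': counts = {'z': 3, 'x': 3}
i=4, x='z': counts = {'z': 7, 'x': 3}
i=5, x='z': counts = {'z': 12, 'x': 3}
i=6, x='y': counts = {'z': 12, 'x': 3, 'y': 6}
i=7, x='z': counts = {'z': 19, 'x': 3, 'y': 6}
i=8, x='x': counts = {'z': 19, 'x': 11, 'y': 6}
i=9, x='x': counts = {'z': 19, 'x': 20, 'y': 6}

{'z': 19, 'x': 20, 'y': 6}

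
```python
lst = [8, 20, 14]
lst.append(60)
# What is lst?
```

[8, 20, 14, 60]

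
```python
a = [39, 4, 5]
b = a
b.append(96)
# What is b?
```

After line 1: a = [39, 4, 5]
After line 2 (b = a is an alias, same object): a = [39, 4, 5], b = [39, 4, 5]
After line 3 (b.append mutates the shared list): a = [39, 4, 5, 96], b = [39, 4, 5, 96]

[39, 4, 5, 96]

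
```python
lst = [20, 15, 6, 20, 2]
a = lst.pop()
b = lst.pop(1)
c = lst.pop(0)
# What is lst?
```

After line 1: lst = [20, 15, 6, 20, 2]
After line 2 (pop() -> a = 2): lst = [20, 15, 6, 20]
After line 3 (pop(1) -> b = 15): lst = [20, 6, 20]
After line 4 (pop(0) -> c = 20): lst = [6, 20]

[6, 20]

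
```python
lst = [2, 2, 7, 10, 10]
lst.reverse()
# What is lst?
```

[10, 10, 7, 2, 2]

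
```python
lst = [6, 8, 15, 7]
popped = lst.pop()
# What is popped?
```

7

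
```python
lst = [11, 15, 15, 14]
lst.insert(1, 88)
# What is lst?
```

[11, 88, 15, 15, 14]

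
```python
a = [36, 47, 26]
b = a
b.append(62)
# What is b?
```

After line 1: a = [36, 47, 26]
After line 2 (b = a is an alias, same object): a = [36, 47, 26], b = [36, 47, 26]
After line 3 (b.append mutates the shared list): a = [36, 47, 26, 62], b = [36, 47, 26, 62]

[36, 47, 26, 62]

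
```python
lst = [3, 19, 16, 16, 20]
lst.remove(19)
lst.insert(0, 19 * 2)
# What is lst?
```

After line 1: lst = [3, 19, 16, 16, 20]
After line 2 (remove first 19): lst = [3, 16, 16, 20]
After line 3 (insert 38 at index 0): lst = [38, 3, 16, 16, 20]

[38, 3, 16, 16, 20]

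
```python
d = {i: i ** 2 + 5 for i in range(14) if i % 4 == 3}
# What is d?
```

{3: 14, 7: 54, 11: 126}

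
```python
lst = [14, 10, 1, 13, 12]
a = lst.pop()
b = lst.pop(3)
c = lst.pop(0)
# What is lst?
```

After line 1: lst = [14, 10, 1, 13, 12]
After line 2 (pop() -> a = 12): lst = [14, 10, 1, 13]
After line 3 (pop(3) -> b = 13): lst = [14, 10, 1]
After line 4 (pop(0) -> c = 14): lst = [10, 1]

[10, 1]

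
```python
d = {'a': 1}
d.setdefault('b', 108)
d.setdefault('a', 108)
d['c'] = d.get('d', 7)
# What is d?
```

After line 1: d = {'a': 1}
After line 2 (setdefault adds 'b'=108): d = {'a': 1, 'b': 108}
After line 3 (setdefault 'a' no-op, already exists): d = {'a': 1, 'b': 108}
After line 4 (get('d', 7) returns default since 'd' not in d): d = {'a': 1, 'b': 108, 'c': 7}

{'a': 1, 'b': 108, 'c': 7}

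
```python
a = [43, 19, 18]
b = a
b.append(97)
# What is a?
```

After line 1: a = [43, 19, 18]
After line 2 (b = a is an alias, same object): a = [43, 19, 18], b = [43, 19, 18]
After line 3 (b.append mutates the shared list): a = [43, 19, 18, 97], b = [43, 19, 18, 97]

[43, 19, 18, 97]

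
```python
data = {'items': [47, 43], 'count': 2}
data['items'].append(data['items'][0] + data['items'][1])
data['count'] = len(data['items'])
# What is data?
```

After line 1: data = {'items': [47, 43], 'count': 2}
After line 2 (append 47 + 43 = 90): data = {'items': [47, 43, 90], 'count': 2}
After line 3 (count = len(items) = 3): data = {'items': [47, 43, 90], 'count': 3}

{'items': [47, 43, 90], 'count': 3}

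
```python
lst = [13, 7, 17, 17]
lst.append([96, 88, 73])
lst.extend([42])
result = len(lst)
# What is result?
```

After line 1: lst = [13, 7, 17, 17]
After line 2 (append adds [96, 88, 73] as single element): lst = [13, 7, 17, 17, [96, 88, 73]]
After line 3 (extend unpacks [42], adds 42): lst = [13, 7, 17, 17, [96, 88, 73], 42]
After line 4: result = len(lst) = 6

6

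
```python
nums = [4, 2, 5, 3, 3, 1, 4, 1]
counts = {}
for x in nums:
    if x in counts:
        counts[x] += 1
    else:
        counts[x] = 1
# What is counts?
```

Initial: counts = {}, nums = [4, 2, 5, 3, 3, 1, 4, 1]
See 4: counts = {4: 1}
See 2: counts = {4: 1, 2: 1}
See 5: counts = {4: 1, 2: 1, 5: 1}
See 3: counts = {4: 1, 2: 1, 5: 1, 3: 1}
See 3: counts = {4: 1, 2: 1, 5: 1, 3: 2}
See 1: counts = {4: 1, 2: 1, 5: 1, 3: 2, 1: 1}
See 4: counts = {4: 2, 2: 1, 5: 1, 3: 2, 1: 1}
See 1: counts = {4: 2, 2: 1, 5: 1, 3: 2, 1: 2}

{4: 2, 2: 1, 5: 1, 3: 2, 1: 2}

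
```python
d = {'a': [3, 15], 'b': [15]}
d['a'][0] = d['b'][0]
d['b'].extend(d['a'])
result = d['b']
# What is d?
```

After line 1: d = {'a': [3, 15], 'b': [15]}
After line 2 (a[0] = b[0] = 15): d = {'a': [15, 15], 'b': [15]}
After line 3 (b.extend(a) appends [15, 15]): d = {'a': [15, 15], 'b': [15, 15, 15]}
After line 4: result = d['b'] = [15, 15, 15]

{'a': [15, 15], 'b': [15, 15, 15]}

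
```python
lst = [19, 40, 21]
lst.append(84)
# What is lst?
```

[19, 40, 21, 84]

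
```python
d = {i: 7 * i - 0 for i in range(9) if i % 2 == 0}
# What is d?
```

{0: 0, 2: 14, 4: 28, 6: 42, 8: 56}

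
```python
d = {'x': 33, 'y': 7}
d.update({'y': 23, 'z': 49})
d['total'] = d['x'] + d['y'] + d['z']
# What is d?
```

After line 1: d = {'x': 33, 'y': 7}
After line 2 (y overwritten, z added): d = {'x': 33, 'y': 23, 'z': 49}
After line 3 (total = 33 + 23 + 49 = 105): d = {'x': 33, 'y': 23, 'z': 49, 'total': 105}

{'x': 33, 'y': 23, 'z': 49, 'total': 105}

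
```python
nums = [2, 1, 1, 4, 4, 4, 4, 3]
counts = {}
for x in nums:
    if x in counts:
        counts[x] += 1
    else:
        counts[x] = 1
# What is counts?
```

Initial: counts = {}, nums = [2, 1, 1, 4, 4, 4, 4, 3]
See 2: counts = {2: 1}
See 1: counts = {2: 1, 1: 1}
See 1: counts = {2: 1, 1: 2}
See 4: counts = {2: 1, 1: 2, 4: 1}
See 4: counts = {2: 1, 1: 2, 4: 2}
See 4: counts = {2: 1, 1: 2, 4: 3}
See 4: counts = {2: 1, 1: 2, 4: 4}
See 3: counts = {2: 1, 1: 2, 4: 4, 3: 1}

{2: 1, 1: 2, 4: 4, 3: 1}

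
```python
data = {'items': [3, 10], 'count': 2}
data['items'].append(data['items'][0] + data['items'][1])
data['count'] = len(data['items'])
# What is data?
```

After line 1: data = {'items': [3, 10], 'count': 2}
After line 2 (append 3 + 10 = 13): data = {'items': [3, 10, 13], 'count': 2}
After line 3 (count = len(items) = 3): data = {'items': [3, 10, 13], 'count': 3}

{'items': [3, 10, 13], 'count': 3}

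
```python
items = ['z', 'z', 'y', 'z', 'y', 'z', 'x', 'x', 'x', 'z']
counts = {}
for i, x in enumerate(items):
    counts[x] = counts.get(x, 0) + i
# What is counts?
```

Initial: counts = {}, items = ['z', 'z', 'y', 'z', 'y', 'z', 'x', 'x', 'x', 'z']
i=0, x='z': counts = {'z': 0}
i=1, x='z': counts = {'z': 1}
i=2, x='y': counts = {'z': 1, 'y': 2}
i=3, x='z': counts = {'z': 4, 'y': 2}
i=4, x='y': counts = {'z': 4, 'y': 6}
i=5, x='z': counts = {'z': 9, 'y': 6}
i=6, x='x': counts = {'z': 9, 'y': 6, 'x': 6}
i=7, x='x': counts = {'z': 9, 'y': 6, 'x': 13}
i=8, x='x': counts = {'z': 9, 'y': 6, 'x': 21}
i=9, x='z': counts = {'z': 18, 'y': 6, 'x': 21}

{'z': 18, 'y': 6, 'x': 21}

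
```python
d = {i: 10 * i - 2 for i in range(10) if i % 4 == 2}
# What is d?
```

{2: 18, 6: 58}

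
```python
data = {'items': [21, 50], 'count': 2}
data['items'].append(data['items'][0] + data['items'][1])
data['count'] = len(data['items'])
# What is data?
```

After line 1: data = {'items': [21, 50], 'count': 2}
After line 2 (append 21 + 50 = 71): data = {'items': [21, 50, 71], 'count': 2}
After line 3 (count = len(items) = 3): data = {'items': [21, 50, 71], 'count': 3}

{'items': [21, 50, 71], 'count': 3}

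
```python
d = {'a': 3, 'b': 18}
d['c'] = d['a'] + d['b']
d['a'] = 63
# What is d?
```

After line 1: d = {'a': 3, 'b': 18}
After line 2 (d['c'] = 3 + 18): d = {'a': 3, 'b': 18, 'c': 21}
After line 3: d = {'a': 63, 'b': 18, 'c': 21}

{'a': 63, 'b': 18, 'c': 21}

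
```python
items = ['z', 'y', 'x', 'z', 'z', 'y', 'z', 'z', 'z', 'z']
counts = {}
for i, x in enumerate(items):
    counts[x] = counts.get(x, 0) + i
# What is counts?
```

Initial: counts = {}, items = ['z', 'y', 'x', 'z', 'z', 'y', 'z', 'z', 'z', 'z']
i=0, x='z': counts = {'z': 0}
i=1, x='y': counts = {'z': 0, 'y': 1}
i=2, x='x': counts = {'z': 0, 'y': 1, 'x': 2}
i=3, x='z': counts = {'z': 3, 'y': 1, 'x': 2}
i=4, x='z': counts = {'z': 7, 'y': 1, 'x': 2}
i=5, x='y': counts = {'z': 7, 'y': 6, 'x': 2}
i=6, x='z': counts = {'z': 13, 'y': 6, 'x': 2}
i=7, x='z': counts = {'z': 20, 'y': 6, 'x': 2}
i=8, x='z': counts = {'z': 28, 'y': 6, 'x': 2}
i=9, x='z': counts = {'z': 37, 'y': 6, 'x': 2}

{'z': 37, 'y': 6, 'x': 2}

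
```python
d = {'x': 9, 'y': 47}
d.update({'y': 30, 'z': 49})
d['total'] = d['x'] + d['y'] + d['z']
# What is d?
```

After line 1: d = {'x': 9, 'y': 47}
After line 2 (y overwritten, z added): d = {'x': 9, 'y': 30, 'z': 49}
After line 3 (total = 9 + 30 + 49 = 88): d = {'x': 9, 'y': 30, 'z': 49, 'total': 88}

{'x': 9, 'y': 30, 'z': 49, 'total': 88}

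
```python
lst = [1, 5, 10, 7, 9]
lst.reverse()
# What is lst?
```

[9, 7, 10, 5, 1]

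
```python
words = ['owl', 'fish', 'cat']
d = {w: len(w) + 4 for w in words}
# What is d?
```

{'owl': 7, 'fish': 8, 'cat': 7}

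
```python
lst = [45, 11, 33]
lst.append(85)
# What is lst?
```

[45, 11, 33, 85]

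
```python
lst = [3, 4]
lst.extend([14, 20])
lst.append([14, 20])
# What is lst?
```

After line 1: lst = [3, 4]
After line 2 (extend unpacks [14, 20]): lst = [3, 4, 14, 20]
After line 3 (append adds [14, 20] as single element): lst = [3, 4, 14, 20, [14, 20]]

[3, 4, 14, 20, [14, 20]]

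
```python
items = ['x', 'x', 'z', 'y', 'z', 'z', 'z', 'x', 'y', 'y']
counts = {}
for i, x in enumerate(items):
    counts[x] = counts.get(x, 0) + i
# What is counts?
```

Initial: counts = {}, items = ['x', 'x', 'z', 'y', 'z', 'z', 'z', 'x', 'y', 'y']
i=0, x='x': counts = {'x': 0}
i=1, x='x': counts = {'x': 1}
i=2, x='z': counts = {'x': 1, 'z': 2}
i=3, x='y': counts = {'x': 1, 'z': 2, 'y': 3}
i=4, x='z': counts = {'x': 1, 'z': 6, 'y': 3}
i=5, x='z': counts = {'x': 1, 'z': 11, 'y': 3}
i=6, x='z': counts = {'x': 1, 'z': 17, 'y': 3}
i=7, x='x': counts = {'x': 8, 'z': 17, 'y': 3}
i=8, x='y': counts = {'x': 8, 'z': 17, 'y': 11}
i=9, x='y': counts = {'x': 8, 'z': 17, 'y': 20}

{'x': 8, 'z': 17, 'y': 20}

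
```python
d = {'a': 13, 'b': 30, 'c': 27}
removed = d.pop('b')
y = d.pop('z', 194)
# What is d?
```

After line 1: d = {'a': 13, 'b': 30, 'c': 27}
After line 2 (pop 'b' returns 30): d = {'a': 13, 'c': 27}, removed = 30
After line 3 (pop 'z' missing, returns default 194): d = {'a': 13, 'c': 27}, y = 194

{'a': 13, 'c': 27}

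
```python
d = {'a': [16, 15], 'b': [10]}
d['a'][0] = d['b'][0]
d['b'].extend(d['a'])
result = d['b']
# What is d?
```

After line 1: d = {'a': [16, 15], 'b': [10]}
After line 2 (a[0] = b[0] = 10): d = {'a': [10, 15], 'b': [10]}
After line 3 (b.extend(a) appends [10, 15]): d = {'a': [10, 15], 'b': [10, 10, 15]}
After line 4: result = d['b'] = [10, 10, 15]

{'a': [10, 15], 'b': [10, 10, 15]}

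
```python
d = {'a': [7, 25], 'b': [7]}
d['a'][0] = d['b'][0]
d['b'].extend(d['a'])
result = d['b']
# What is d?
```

After line 1: d = {'a': [7, 25], 'b': [7]}
After line 2 (a[0] = b[0] = 7): d = {'a': [7, 25], 'b': [7]}
After line 3 (b.extend(a) appends [7, 25]): d = {'a': [7, 25], 'b': [7, 7, 25]}
After line 4: result = d['b'] = [7, 7, 25]

{'a': [7, 25], 'b': [7, 7, 25]}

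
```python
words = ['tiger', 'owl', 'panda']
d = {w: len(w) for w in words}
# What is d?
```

{'tiger': 5, 'owl': 3, 'panda': 5}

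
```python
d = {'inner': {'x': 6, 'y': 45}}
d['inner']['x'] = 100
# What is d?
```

After line 1: d = {'inner': {'x': 6, 'y': 45}}
After line 2 (inner x overwritten): d = {'inner': {'x': 100, 'y': 45}}

{'inner': {'x': 100, 'y': 45}}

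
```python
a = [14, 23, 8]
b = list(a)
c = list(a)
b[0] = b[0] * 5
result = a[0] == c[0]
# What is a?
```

After line 1: a = [14, 23, 8]
After line 2 (b = list(a), copy): a = [14, 23, 8], b = [14, 23, 8]
After line 3 (c = list(a) is a copy, new object): c = [14, 23, 8]
After line 4 (b[0] = 14 * 5 = 70; only b mutates (copy)): a = [14, 23, 8], b = [70, 23, 8], c = [14, 23, 8]
After line 5 (a[0] = 14, c[0] = 14; result = True)

[14, 23, 8]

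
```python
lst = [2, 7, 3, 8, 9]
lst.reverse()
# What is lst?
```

[9, 8, 3, 7, 2]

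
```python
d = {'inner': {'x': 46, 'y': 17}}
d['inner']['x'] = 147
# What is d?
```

After line 1: d = {'inner': {'x': 46, 'y': 17}}
After line 2 (inner x overwritten): d = {'inner': {'x': 147, 'y': 17}}

{'inner': {'x': 147, 'y': 17}}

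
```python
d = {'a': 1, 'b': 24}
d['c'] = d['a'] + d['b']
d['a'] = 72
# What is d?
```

After line 1: d = {'a': 1, 'b': 24}
After line 2 (d['c'] = 1 + 24): d = {'a': 1, 'b': 24, 'c': 25}
After line 3: d = {'a': 72, 'b': 24, 'c': 25}

{'a': 72, 'b': 24, 'c': 25}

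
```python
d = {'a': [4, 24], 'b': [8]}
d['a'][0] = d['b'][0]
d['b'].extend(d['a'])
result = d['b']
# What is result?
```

After line 1: d = {'a': [4, 24], 'b': [8]}
After line 2 (a[0] = b[0] = 8): d = {'a': [8, 24], 'b': [8]}
After line 3 (b.extend(a) appends [8, 24]): d = {'a': [8, 24], 'b': [8, 8, 24]}
After line 4: result = d['b'] = [8, 8, 24]

[8, 8, 24]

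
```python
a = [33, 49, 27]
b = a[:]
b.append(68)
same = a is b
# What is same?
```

After line 1: a = [33, 49, 27]
After line 2 (b = a[:] is a shallow copy, new object): a = [33, 49, 27], b = [33, 49, 27]
After line 3 (append only mutates b): a = [33, 49, 27], b = [33, 49, 27, 68]
After line 4 (same = a is b; different objects -> False): same = False

False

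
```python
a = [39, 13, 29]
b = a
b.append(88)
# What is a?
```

After line 1: a = [39, 13, 29]
After line 2 (b = a is an alias, same object): a = [39, 13, 29], b = [39, 13, 29]
After line 3 (b.append mutates the shared list): a = [39, 13, 29, 88], b = [39, 13, 29, 88]

[39, 13, 29, 88]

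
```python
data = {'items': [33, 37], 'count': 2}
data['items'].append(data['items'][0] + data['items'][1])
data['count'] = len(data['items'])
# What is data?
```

After line 1: data = {'items': [33, 37], 'count': 2}
After line 2 (append 33 + 37 = 70): data = {'items': [33, 37, 70], 'count': 2}
After line 3 (count = len(items) = 3): data = {'items': [33, 37, 70], 'count': 3}

{'items': [33, 37, 70], 'count': 3}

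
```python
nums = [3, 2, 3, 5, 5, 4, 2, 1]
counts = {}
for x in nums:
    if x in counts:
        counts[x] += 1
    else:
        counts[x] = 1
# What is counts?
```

Initial: counts = {}, nums = [3, 2, 3, 5, 5, 4, 2, 1]
See 3: counts = {3: 1}
See 2: counts = {3: 1, 2: 1}
See 3: counts = {3: 2, 2: 1}
See 5: counts = {3: 2, 2: 1, 5: 1}
See 5: counts = {3: 2, 2: 1, 5: 2}
See 4: counts = {3: 2, 2: 1, 5: 2, 4: 1}
See 2: counts = {3: 2, 2: 2, 5: 2, 4: 1}
See 1: counts = {3: 2, 2: 2, 5: 2, 4: 1, 1: 1}

{3: 2, 2: 2, 5: 2, 4: 1, 1: 1}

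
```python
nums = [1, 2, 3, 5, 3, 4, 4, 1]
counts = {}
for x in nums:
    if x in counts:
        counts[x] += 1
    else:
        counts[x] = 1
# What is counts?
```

Initial: counts = {}, nums = [1, 2, 3, 5, 3, 4, 4, 1]
See 1: counts = {1: 1}
See 2: counts = {1: 1, 2: 1}
See 3: counts = {1: 1, 2: 1, 3: 1}
See 5: counts = {1: 1, 2: 1, 3: 1, 5: 1}
See 3: counts = {1: 1, 2: 1, 3: 2, 5: 1}
See 4: counts = {1: 1, 2: 1, 3: 2, 5: 1, 4: 1}
See 4: counts = {1: 1, 2: 1, 3: 2, 5: 1, 4: 2}
See 1: counts = {1: 2, 2: 1, 3: 2, 5: 1, 4: 2}

{1: 2, 2: 1, 3: 2, 5: 1, 4: 2}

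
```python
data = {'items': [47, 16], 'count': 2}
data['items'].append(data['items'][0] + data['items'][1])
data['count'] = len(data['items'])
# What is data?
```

After line 1: data = {'items': [47, 16], 'count': 2}
After line 2 (append 47 + 16 = 63): data = {'items': [47, 16, 63], 'count': 2}
After line 3 (count = len(items) = 3): data = {'items': [47, 16, 63], 'count': 3}

{'items': [47, 16, 63], 'count': 3}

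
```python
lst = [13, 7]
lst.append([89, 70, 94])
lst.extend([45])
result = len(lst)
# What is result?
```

After line 1: lst = [13, 7]
After line 2 (append adds [89, 70, 94] as single element): lst = [13, 7, [89, 70, 94]]
After line 3 (extend unpacks [45], adds 45): lst = [13, 7, [89, 70, 94], 45]
After line 4: result = len(lst) = 4

4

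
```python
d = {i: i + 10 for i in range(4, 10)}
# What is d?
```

{4: 14, 5: 15, 6: 16, 7: 17, 8: 18, 9: 19}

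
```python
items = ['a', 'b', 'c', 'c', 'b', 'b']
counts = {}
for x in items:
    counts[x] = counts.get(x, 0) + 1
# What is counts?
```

Initial: counts = {}, items = ['a', 'b', 'c', 'c', 'b', 'b']
See 'a': counts = {'a': 1}
See 'b': counts = {'a': 1, 'b': 1}
See 'c': counts = {'a': 1, 'b': 1, 'c': 1}
See 'c': counts = {'a': 1, 'b': 1, 'c': 2}
See 'b': counts = {'a': 1, 'b': 2, 'c': 2}
See 'b': counts = {'a': 1, 'b': 3, 'c': 2}

{'a': 1, 'b': 3, 'c': 2}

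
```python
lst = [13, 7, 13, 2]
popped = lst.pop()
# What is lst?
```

[13, 7, 13]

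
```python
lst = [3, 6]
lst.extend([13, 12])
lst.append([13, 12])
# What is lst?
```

After line 1: lst = [3, 6]
After line 2 (extend unpacks [13, 12]): lst = [3, 6, 13, 12]
After line 3 (append adds [13, 12] as single element): lst = [3, 6, 13, 12, [13, 12]]

[3, 6, 13, 12, [13, 12]]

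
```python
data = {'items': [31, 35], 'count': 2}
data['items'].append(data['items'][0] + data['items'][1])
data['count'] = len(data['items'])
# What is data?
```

After line 1: data = {'items': [31, 35], 'count': 2}
After line 2 (append 31 + 35 = 66): data = {'items': [31, 35, 66], 'count': 2}
After line 3 (count = len(items) = 3): data = {'items': [31, 35, 66], 'count': 3}

{'items': [31, 35, 66], 'count': 3}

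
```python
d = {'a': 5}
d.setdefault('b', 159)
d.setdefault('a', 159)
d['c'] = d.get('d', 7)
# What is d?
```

After line 1: d = {'a': 5}
After line 2 (setdefault adds 'b'=159): d = {'a': 5, 'b': 159}
After line 3 (setdefault 'a' no-op, already exists): d = {'a': 5, 'b': 159}
After line 4 (get('d', 7) returns default since 'd' not in d): d = {'a': 5, 'b': 159, 'c': 7}

{'a': 5, 'b': 159, 'c': 7}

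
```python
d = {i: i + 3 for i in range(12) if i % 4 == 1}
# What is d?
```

{1: 4, 5: 8, 9: 12}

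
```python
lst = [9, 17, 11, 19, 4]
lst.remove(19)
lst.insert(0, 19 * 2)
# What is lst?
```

After line 1: lst = [9, 17, 11, 19, 4]
After line 2 (remove first 19): lst = [9, 17, 11, 4]
After line 3 (insert 38 at index 0): lst = [38, 9, 17, 11, 4]

[38, 9, 17, 11, 4]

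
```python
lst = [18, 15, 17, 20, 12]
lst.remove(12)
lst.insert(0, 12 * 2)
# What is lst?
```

After line 1: lst = [18, 15, 17, 20, 12]
After line 2 (remove first 12): lst = [18, 15, 17, 20]
After line 3 (insert 24 at index 0): lst = [24, 18, 15, 17, 20]

[24, 18, 15, 17, 20]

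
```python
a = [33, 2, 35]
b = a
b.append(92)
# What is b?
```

After line 1: a = [33, 2, 35]
After line 2 (b = a is an alias, same object): a = [33, 2, 35], b = [33, 2, 35]
After line 3 (b.append mutates the shared list): a = [33, 2, 35, 92], b = [33, 2, 35, 92]

[33, 2, 35, 92]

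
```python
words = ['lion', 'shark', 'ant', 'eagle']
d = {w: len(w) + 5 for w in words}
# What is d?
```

{'lion': 9, 'shark': 10, 'ant': 8, 'eagle': 10}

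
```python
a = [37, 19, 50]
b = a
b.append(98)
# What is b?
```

After line 1: a = [37, 19, 50]
After line 2 (b = a is an alias, same object): a = [37, 19, 50], b = [37, 19, 50]
After line 3 (b.append mutates the shared list): a = [37, 19, 50, 98], b = [37, 19, 50, 98]

[37, 19, 50, 98]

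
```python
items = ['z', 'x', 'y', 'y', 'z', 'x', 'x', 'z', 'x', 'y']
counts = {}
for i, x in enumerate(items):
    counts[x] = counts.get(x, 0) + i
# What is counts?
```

Initial: counts = {}, items = ['z', 'x', 'y', 'y', 'z', 'x', 'x', 'z', 'x', 'y']
i=0, x='z': counts = {'z': 0}
i=1, x='x': counts = {'z': 0, 'x': 1}
i=2, x='y': counts = {'z': 0, 'x': 1, 'y': 2}
i=3, x='y': counts = {'z': 0, 'x': 1, 'y': 5}
i=4, x='z': counts = {'z': 4, 'x': 1, 'y': 5}
i=5, x='x': counts = {'z': 4, 'x': 6, 'y': 5}
i=6, x='x': counts = {'z': 4, 'x': 12, 'y': 5}
i=7, x='z': counts = {'z': 11, 'x': 12, 'y': 5}
i=8, x='x': counts = {'z': 11, 'x': 20, 'y': 5}
i=9, x='y': counts = {'z': 11, 'x': 20, 'y': 14}

{'z': 11, 'x': 20, 'y': 14}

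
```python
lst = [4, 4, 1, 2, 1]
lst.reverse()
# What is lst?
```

[1, 2, 1, 4, 4]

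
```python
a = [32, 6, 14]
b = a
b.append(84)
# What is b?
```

After line 1: a = [32, 6, 14]
After line 2 (b = a is an alias, same object): a = [32, 6, 14], b = [32, 6, 14]
After line 3 (b.append mutates the shared list): a = [32, 6, 14, 84], b = [32, 6, 14, 84]

[32, 6, 14, 84]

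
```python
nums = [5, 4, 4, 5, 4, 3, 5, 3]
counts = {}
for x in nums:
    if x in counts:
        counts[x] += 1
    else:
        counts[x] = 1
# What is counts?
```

Initial: counts = {}, nums = [5, 4, 4, 5, 4, 3, 5, 3]
See 5: counts = {5: 1}
See 4: counts = {5: 1, 4: 1}
See 4: counts = {5: 1, 4: 2}
See 5: counts = {5: 2, 4: 2}
See 4: counts = {5: 2, 4: 3}
See 3: counts = {5: 2, 4: 3, 3: 1}
See 5: counts = {5: 3, 4: 3, 3: 1}
See 3: counts = {5: 3, 4: 3, 3: 2}

{5: 3, 4: 3, 3: 2}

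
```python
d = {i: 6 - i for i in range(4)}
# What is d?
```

{0: 6, 1: 5, 2: 4, 3: 3}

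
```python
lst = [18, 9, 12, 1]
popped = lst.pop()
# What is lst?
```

[18, 9, 12]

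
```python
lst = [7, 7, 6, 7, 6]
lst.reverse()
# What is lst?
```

[6, 7, 6, 7, 7]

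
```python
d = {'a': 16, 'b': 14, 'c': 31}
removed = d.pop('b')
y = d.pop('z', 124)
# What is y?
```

After line 1: d = {'a': 16, 'b': 14, 'c': 31}
After line 2 (pop 'b' returns 14): d = {'a': 16, 'c': 31}, removed = 14
After line 3 (pop 'z' missing, returns default 124): d = {'a': 16, 'c': 31}, y = 124

124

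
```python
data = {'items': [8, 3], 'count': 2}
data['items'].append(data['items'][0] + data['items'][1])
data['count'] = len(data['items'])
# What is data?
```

After line 1: data = {'items': [8, 3], 'count': 2}
After line 2 (append 8 + 3 = 11): data = {'items': [8, 3, 11], 'count': 2}
After line 3 (count = len(items) = 3): data = {'items': [8, 3, 11], 'count': 3}

{'items': [8, 3, 11], 'count': 3}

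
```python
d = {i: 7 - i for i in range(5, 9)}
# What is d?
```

{5: 2, 6: 1, 7: 0, 8: -1}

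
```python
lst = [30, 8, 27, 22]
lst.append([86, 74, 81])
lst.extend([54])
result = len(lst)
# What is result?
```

After line 1: lst = [30, 8, 27, 22]
After line 2 (append adds [86, 74, 81] as single element): lst = [30, 8, 27, 22, [86, 74, 81]]
After line 3 (extend unpacks [54], adds 54): lst = [30, 8, 27, 22, [86, 74, 81], 54]
After line 4: result = len(lst) = 6

6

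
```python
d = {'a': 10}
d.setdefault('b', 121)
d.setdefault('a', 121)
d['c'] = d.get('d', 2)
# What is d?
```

After line 1: d = {'a': 10}
After line 2 (setdefault adds 'b'=121): d = {'a': 10, 'b': 121}
After line 3 (setdefault 'a' no-op, already exists): d = {'a': 10, 'b': 121}
After line 4 (get('d', 2) returns default since 'd' not in d): d = {'a': 10, 'b': 121, 'c': 2}

{'a': 10, 'b': 121, 'c': 2}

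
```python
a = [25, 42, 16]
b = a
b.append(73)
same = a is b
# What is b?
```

After line 1: a = [25, 42, 16]
After line 2 (b = a is an alias, same object): a = [25, 42, 16], b = [25, 42, 16]
After line 3 (b.append mutates the shared list): a = [25, 42, 16, 73], b = [25, 42, 16, 73]
After line 4 (same = a is b; same object -> True): same = True

[25, 42, 16, 73]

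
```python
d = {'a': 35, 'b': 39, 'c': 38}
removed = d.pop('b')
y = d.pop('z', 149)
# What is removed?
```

After line 1: d = {'a': 35, 'b': 39, 'c': 38}
After line 2 (pop 'b' returns 39): d = {'a': 35, 'c': 38}, removed = 39
After line 3 (pop 'z' missing, returns default 149): d = {'a': 35, 'c': 38}, y = 149

39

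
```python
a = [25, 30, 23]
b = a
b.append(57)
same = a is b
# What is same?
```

After line 1: a = [25, 30, 23]
After line 2 (b = a is an alias, same object): a = [25, 30, 23], b = [25, 30, 23]
After line 3 (b.append mutates the shared list): a = [25, 30, 23, 57], b = [25, 30, 23, 57]
After line 4 (same = a is b; same object -> True): same = True

True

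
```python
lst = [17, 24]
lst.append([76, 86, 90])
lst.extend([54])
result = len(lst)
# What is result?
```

After line 1: lst = [17, 24]
After line 2 (append adds [76, 86, 90] as single element): lst = [17, 24, [76, 86, 90]]
After line 3 (extend unpacks [54], adds 54): lst = [17, 24, [76, 86, 90], 54]
After line 4: result = len(lst) = 4

4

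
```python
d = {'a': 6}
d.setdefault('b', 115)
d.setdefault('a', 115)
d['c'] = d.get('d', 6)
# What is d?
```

After line 1: d = {'a': 6}
After line 2 (setdefault adds 'b'=115): d = {'a': 6, 'b': 115}
After line 3 (setdefault 'a' no-op, already exists): d = {'a': 6, 'b': 115}
After line 4 (get('d', 6) returns default since 'd' not in d): d = {'a': 6, 'b': 115, 'c': 6}

{'a': 6, 'b': 115, 'c': 6}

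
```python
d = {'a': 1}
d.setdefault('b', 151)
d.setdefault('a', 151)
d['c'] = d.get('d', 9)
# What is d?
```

After line 1: d = {'a': 1}
After line 2 (setdefault adds 'b'=151): d = {'a': 1, 'b': 151}
After line 3 (setdefault 'a' no-op, already exists): d = {'a': 1, 'b': 151}
After line 4 (get('d', 9) returns default since 'd' not in d): d = {'a': 1, 'b': 151, 'c': 9}

{'a': 1, 'b': 151, 'c': 9}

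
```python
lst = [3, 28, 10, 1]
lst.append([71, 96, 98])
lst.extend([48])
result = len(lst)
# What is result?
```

After line 1: lst = [3, 28, 10, 1]
After line 2 (append adds [71, 96, 98] as single element): lst = [3, 28, 10, 1, [71, 96, 98]]
After line 3 (extend unpacks [48], adds 48): lst = [3, 28, 10, 1, [71, 96, 98], 48]
After line 4: result = len(lst) = 6

6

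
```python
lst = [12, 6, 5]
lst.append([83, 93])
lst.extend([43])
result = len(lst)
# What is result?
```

After line 1: lst = [12, 6, 5]
After line 2 (append adds [83, 93] as single element): lst = [12, 6, 5, [83, 93]]
After line 3 (extend unpacks [43], adds 43): lst = [12, 6, 5, [83, 93], 43]
After line 4: result = len(lst) = 5

5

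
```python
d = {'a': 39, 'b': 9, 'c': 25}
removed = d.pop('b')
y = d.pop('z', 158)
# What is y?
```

After line 1: d = {'a': 39, 'b': 9, 'c': 25}
After line 2 (pop 'b' returns 9): d = {'a': 39, 'c': 25}, removed = 9
After line 3 (pop 'z' missing, returns default 158): d = {'a': 39, 'c': 25}, y = 158

158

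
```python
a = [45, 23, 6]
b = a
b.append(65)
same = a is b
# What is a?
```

After line 1: a = [45, 23, 6]
After line 2 (b = a is an alias, same object): a = [45, 23, 6], b = [45, 23, 6]
After line 3 (b.append mutates the shared list): a = [45, 23, 6, 65], b = [45, 23, 6, 65]
After line 4 (same = a is b; same object -> True): same = True

[45, 23, 6, 65]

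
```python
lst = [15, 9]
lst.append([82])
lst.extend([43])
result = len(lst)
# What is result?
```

After line 1: lst = [15, 9]
After line 2 (append adds [82] as single element): lst = [15, 9, [82]]
After line 3 (extend unpacks [43], adds 43): lst = [15, 9, [82], 43]
After line 4: result = len(lst) = 4

4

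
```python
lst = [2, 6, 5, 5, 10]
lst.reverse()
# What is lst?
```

[10, 5, 5, 6, 2]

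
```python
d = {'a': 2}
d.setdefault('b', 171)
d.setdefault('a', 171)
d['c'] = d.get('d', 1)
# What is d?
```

After line 1: d = {'a': 2}
After line 2 (setdefault adds 'b'=171): d = {'a': 2, 'b': 171}
After line 3 (setdefault 'a' no-op, already exists): d = {'a': 2, 'b': 171}
After line 4 (get('d', 1) returns default since 'd' not in d): d = {'a': 2, 'b': 171, 'c': 1}

{'a': 2, 'b': 171, 'c': 1}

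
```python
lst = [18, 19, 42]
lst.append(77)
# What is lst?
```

[18, 19, 42, 77]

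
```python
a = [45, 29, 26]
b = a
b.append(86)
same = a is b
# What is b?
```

After line 1: a = [45, 29, 26]
After line 2 (b = a is an alias, same object): a = [45, 29, 26], b = [45, 29, 26]
After line 3 (b.append mutates the shared list): a = [45, 29, 26, 86], b = [45, 29, 26, 86]
After line 4 (same = a is b; same object -> True): same = True

[45, 29, 26, 86]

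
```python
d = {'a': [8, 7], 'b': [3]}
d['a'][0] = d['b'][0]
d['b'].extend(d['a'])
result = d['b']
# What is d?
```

After line 1: d = {'a': [8, 7], 'b': [3]}
After line 2 (a[0] = b[0] = 3): d = {'a': [3, 7], 'b': [3]}
After line 3 (b.extend(a) appends [3, 7]): d = {'a': [3, 7], 'b': [3, 3, 7]}
After line 4: result = d['b'] = [3, 3, 7]

{'a': [3, 7], 'b': [3, 3, 7]}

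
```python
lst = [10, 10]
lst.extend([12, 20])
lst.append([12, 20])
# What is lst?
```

After line 1: lst = [10, 10]
After line 2 (extend unpacks [12, 20]): lst = [10, 10, 12, 20]
After line 3 (append adds [12, 20] as single element): lst = [10, 10, 12, 20, [12, 20]]

[10, 10, 12, 20, [12, 20]]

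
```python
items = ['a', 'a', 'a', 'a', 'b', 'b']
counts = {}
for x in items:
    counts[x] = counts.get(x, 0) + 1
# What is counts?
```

Initial: counts = {}, items = ['a', 'a', 'a', 'a', 'b', 'b']
See 'a': counts = {'a': 1}
See 'a': counts = {'a': 2}
See 'a': counts = {'a': 3}
See 'a': counts = {'a': 4}
See 'b': counts = {'a': 4, 'b': 1}
See 'b': counts = {'a': 4, 'b': 2}

{'a': 4, 'b': 2}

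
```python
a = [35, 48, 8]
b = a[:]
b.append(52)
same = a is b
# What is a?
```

After line 1: a = [35, 48, 8]
After line 2 (b = a[:] is a shallow copy, new object): a = [35, 48, 8], b = [35, 48, 8]
After line 3 (append only mutates b): a = [35, 48, 8], b = [35, 48, 8, 52]
After line 4 (same = a is b; different objects -> False): same = False

[35, 48, 8]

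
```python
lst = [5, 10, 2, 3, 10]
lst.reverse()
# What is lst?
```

[10, 3, 2, 10, 5]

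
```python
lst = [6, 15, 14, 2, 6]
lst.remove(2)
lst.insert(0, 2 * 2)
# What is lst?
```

After line 1: lst = [6, 15, 14, 2, 6]
After line 2 (remove first 2): lst = [6, 15, 14, 6]
After line 3 (insert 4 at index 0): lst = [4, 6, 15, 14, 6]

[4, 6, 15, 14, 6]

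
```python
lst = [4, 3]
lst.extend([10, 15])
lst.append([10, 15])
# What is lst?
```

After line 1: lst = [4, 3]
After line 2 (extend unpacks [10, 15]): lst = [4, 3, 10, 15]
After line 3 (append adds [10, 15] as single element): lst = [4, 3, 10, 15, [10, 15]]

[4, 3, 10, 15, [10, 15]]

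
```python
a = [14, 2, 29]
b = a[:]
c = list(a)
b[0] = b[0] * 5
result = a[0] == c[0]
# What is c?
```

After line 1: a = [14, 2, 29]
After line 2 (b = a[:], copy): a = [14, 2, 29], b = [14, 2, 29]
After line 3 (c = list(a) is a copy, new object): c = [14, 2, 29]
After line 4 (b[0] = 14 * 5 = 70; only b mutates (copy)): a = [14, 2, 29], b = [70, 2, 29], c = [14, 2, 29]
After line 5 (a[0] = 14, c[0] = 14; result = True)

[14, 2, 29]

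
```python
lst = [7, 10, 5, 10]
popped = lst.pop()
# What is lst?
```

[7, 10, 5]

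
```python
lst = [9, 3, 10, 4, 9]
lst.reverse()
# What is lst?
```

[9, 4, 10, 3, 9]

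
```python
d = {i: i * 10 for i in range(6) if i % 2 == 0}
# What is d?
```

{0: 0, 2: 20, 4: 40}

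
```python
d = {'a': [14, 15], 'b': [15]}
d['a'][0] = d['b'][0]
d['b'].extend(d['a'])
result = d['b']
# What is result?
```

After line 1: d = {'a': [14, 15], 'b': [15]}
After line 2 (a[0] = b[0] = 15): d = {'a': [15, 15], 'b': [15]}
After line 3 (b.extend(a) appends [15, 15]): d = {'a': [15, 15], 'b': [15, 15, 15]}
After line 4: result = d['b'] = [15, 15, 15]

[15, 15, 15]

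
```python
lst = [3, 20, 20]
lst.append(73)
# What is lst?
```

[3, 20, 20, 73]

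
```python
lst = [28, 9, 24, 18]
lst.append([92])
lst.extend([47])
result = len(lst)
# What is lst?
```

After line 1: lst = [28, 9, 24, 18]
After line 2 (append adds [92] as single element): lst = [28, 9, 24, 18, [92]]
After line 3 (extend unpacks [47], adds 47): lst = [28, 9, 24, 18, [92], 47]
After line 4: result = len(lst) = 6

[28, 9, 24, 18, [92], 47]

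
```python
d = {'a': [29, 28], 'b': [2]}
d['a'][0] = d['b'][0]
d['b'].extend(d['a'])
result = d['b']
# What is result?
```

After line 1: d = {'a': [29, 28], 'b': [2]}
After line 2 (a[0] = b[0] = 2): d = {'a': [2, 28], 'b': [2]}
After line 3 (b.extend(a) appends [2, 28]): d = {'a': [2, 28], 'b': [2, 2, 28]}
After line 4: result = d['b'] = [2, 2, 28]

[2, 2, 28]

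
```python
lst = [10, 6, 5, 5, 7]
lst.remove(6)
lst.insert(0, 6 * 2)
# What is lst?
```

After line 1: lst = [10, 6, 5, 5, 7]
After line 2 (remove first 6): lst = [10, 5, 5, 7]
After line 3 (insert 12 at index 0): lst = [12, 10, 5, 5, 7]

[12, 10, 5, 5, 7]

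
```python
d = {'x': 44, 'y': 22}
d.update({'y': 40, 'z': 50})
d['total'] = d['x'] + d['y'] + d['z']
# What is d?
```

After line 1: d = {'x': 44, 'y': 22}
After line 2 (y overwritten, z added): d = {'x': 44, 'y': 40, 'z': 50}
After line 3 (total = 44 + 40 + 50 = 134): d = {'x': 44, 'y': 40, 'z': 50, 'total': 134}

{'x': 44, 'y': 40, 'z': 50, 'total': 134}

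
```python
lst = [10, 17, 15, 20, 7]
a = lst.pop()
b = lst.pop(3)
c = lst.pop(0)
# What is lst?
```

After line 1: lst = [10, 17, 15, 20, 7]
After line 2 (pop() -> a = 7): lst = [10, 17, 15, 20]
After line 3 (pop(3) -> b = 20): lst = [10, 17, 15]
After line 4 (pop(0) -> c = 10): lst = [17, 15]

[17, 15]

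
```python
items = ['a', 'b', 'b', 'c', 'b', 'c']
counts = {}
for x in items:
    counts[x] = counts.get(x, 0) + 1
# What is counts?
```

Initial: counts = {}, items = ['a', 'b', 'b', 'c', 'b', 'c']
See 'a': counts = {'a': 1}
See 'b': counts = {'a': 1, 'b': 1}
See 'b': counts = {'a': 1, 'b': 2}
See 'c': counts = {'a': 1, 'b': 2, 'c': 1}
See 'b': counts = {'a': 1, 'b': 3, 'c': 1}
See 'c': counts = {'a': 1, 'b': 3, 'c': 2}

{'a': 1, 'b': 3, 'c': 2}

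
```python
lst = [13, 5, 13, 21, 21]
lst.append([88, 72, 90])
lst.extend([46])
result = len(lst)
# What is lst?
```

After line 1: lst = [13, 5, 13, 21, 21]
After line 2 (append adds [88, 72, 90] as single element): lst = [13, 5, 13, 21, 21, [88, 72, 90]]
After line 3 (extend unpacks [46], adds 46): lst = [13, 5, 13, 21, 21, [88, 72, 90], 46]
After line 4: result = len(lst) = 7

[13, 5, 13, 21, 21, [88, 72, 90], 46]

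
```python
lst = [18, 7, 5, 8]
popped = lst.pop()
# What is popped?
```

8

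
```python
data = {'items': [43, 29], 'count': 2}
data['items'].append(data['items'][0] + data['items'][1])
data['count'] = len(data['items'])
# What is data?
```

After line 1: data = {'items': [43, 29], 'count': 2}
After line 2 (append 43 + 29 = 72): data = {'items': [43, 29, 72], 'count': 2}
After line 3 (count = len(items) = 3): data = {'items': [43, 29, 72], 'count': 3}

{'items': [43, 29, 72], 'count': 3}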